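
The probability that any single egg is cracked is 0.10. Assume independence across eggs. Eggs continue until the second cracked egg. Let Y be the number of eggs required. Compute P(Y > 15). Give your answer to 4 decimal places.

Needing more than 15 eggs ⇔ fewer than 2 successes in the first 15. With X ~ Binomial(15, 0.10), P(Y > 15) = P(X ≤ 1).
  k=0: C(15,0)·0.10^0·0.90^15 = 0.205891
  k=1: C(15,1)·0.10^1·0.90^14 = 0.343152
P(X ≤ 1) = 0.549043

0.5490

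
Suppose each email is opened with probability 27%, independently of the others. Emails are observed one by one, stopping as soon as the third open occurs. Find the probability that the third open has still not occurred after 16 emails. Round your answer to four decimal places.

0.1518

Needing more than 16 emails ⇔ fewer than 3 successes in the first 16. With X ~ Binomial(16, 0.27), P(Y > 16) = P(X ≤ 2).
  k=0: C(16,0)·0.27^0·0.73^16 = 0.006504
  k=1: C(16,1)·0.27^1·0.73^15 = 0.038488
  k=2: C(16,2)·0.27^2·0.73^14 = 0.106765
P(X ≤ 2) = 0.151757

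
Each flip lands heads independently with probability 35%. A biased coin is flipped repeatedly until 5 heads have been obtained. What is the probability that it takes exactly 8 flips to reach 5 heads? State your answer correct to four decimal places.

0.0505

Y = trial on which the fifth success occurs; negative binomial, r=5, p=0.35.
P(Y=8) = C(7,4) · p^5 · (1−p)^3
= 35 · 0.0052522 · 0.27463 = 0.050483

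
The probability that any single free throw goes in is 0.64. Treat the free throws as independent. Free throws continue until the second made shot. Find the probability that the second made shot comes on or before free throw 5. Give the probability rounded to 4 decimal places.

Finishing within 5 free throws ⇔ at least 2 successes in the first 5. With X ~ Binomial(5, 0.64), P(Y ≤ 5) = 1 − P(X ≤ 1).
  k=0: C(5,0)·0.64^0·0.36^5 = 0.006047
  k=1: C(5,1)·0.64^1·0.36^4 = 0.053748
1 − 0.059794 = 0.940206

0.9402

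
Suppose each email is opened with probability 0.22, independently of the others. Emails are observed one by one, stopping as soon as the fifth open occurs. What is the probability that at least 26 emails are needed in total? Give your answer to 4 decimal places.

0.3282

Needing more than 25 emails ⇔ fewer than 5 successes in the first 25. With X ~ Binomial(25, 0.22), P(Y > 25) = P(X ≤ 4).
  k=0: C(25,0)·0.22^0·0.78^25 = 0.002006
  k=1: C(25,1)·0.22^1·0.78^24 = 0.014146
  k=2: C(25,2)·0.22^2·0.78^23 = 0.047879
  k=3: C(25,3)·0.22^3·0.78^22 = 0.103533
  k=4: C(25,4)·0.22^4·0.78^21 = 0.160608
P(X ≤ 4) = 0.328172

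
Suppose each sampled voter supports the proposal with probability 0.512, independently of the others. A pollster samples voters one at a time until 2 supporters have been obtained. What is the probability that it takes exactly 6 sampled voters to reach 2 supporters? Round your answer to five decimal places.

0.07433

Y = trial on which the second success occurs; negative binomial, r=2, p=0.512.
P(Y=6) = C(5,1) · p^2 · (1−p)^4
= 5 · 0.26214 · 0.056713 = 0.0743343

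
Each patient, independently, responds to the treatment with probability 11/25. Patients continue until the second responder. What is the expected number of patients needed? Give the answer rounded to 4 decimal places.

Y = total patients until the second success; negative binomial with r=2, p=0.44.
E[Y] = r / p = 2 / 0.44 = 4.545455

4.5455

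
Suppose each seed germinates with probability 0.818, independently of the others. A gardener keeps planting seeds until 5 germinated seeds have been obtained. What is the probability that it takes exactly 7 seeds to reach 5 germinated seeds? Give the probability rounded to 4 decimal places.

Y = trial on which the fifth success occurs; negative binomial, r=5, p=0.818.
P(Y=7) = C(6,4) · p^5 · (1−p)^2
= 15 · 0.36624 · 0.033124 = 0.181970

0.1820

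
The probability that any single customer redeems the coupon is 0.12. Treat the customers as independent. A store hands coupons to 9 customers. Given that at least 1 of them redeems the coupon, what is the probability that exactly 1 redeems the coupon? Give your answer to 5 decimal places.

X ~ Binomial(9, 0.12). Want P(X=1 | X≥1) = P(X=1) / P(X≥1).
P(X=1) = C(9,1)·0.12^1·0.88^8 = 0.3884053
P(X≥1) = 1 − 0.3164784 = 0.6835216
Ratio = 0.3884053 / 0.6835216 = 0.5682414

0.56824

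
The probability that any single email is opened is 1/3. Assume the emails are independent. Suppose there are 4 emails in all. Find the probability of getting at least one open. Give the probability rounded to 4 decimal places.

P(at least one) = 1 − P(none) = 1 − (1 − 0.333333)^4
= 1 − 0.197531 = 0.802469

0.8025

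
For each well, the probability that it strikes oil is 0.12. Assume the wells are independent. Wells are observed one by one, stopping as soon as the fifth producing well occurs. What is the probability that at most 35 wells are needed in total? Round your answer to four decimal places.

Finishing within 35 wells ⇔ at least 5 successes in the first 35. With X ~ Binomial(35, 0.12), P(Y ≤ 35) = 1 − P(X ≤ 4).
  k=0: C(35,0)·0.12^0·0.88^35 = 0.011400
  k=1: C(35,1)·0.12^1·0.88^34 = 0.054408
  k=2: C(35,2)·0.12^2·0.88^33 = 0.126127
  k=3: C(35,3)·0.12^3·0.88^32 = 0.189190
  k=4: C(35,4)·0.12^4·0.88^31 = 0.206389
1 − 0.587514 = 0.412486

0.4125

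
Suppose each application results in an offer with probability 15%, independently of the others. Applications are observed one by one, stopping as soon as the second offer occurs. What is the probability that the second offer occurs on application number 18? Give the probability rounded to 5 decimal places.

Y = trial on which the second success occurs; negative binomial, r=2, p=0.15.
P(Y=18) = C(17,1) · p^2 · (1−p)^16
= 17 · 0.0225 · 0.074251 = 0.0284010

0.02840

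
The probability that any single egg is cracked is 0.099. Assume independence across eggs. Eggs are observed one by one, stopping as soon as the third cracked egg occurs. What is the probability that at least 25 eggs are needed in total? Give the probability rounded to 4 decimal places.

0.5709

Needing more than 24 eggs ⇔ fewer than 3 successes in the first 24. With X ~ Binomial(24, 0.099), P(Y > 24) = P(X ≤ 2).
  k=0: C(24,0)·0.099^0·0.901^24 = 0.081921
  k=1: C(24,1)·0.099^1·0.901^23 = 0.216031
  k=2: C(24,2)·0.099^2·0.901^22 = 0.272976
P(X ≤ 2) = 0.570928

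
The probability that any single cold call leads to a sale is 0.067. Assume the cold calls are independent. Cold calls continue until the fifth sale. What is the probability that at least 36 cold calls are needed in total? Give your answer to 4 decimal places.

0.9179

Needing more than 35 cold calls ⇔ fewer than 5 successes in the first 35. With X ~ Binomial(35, 0.067), P(Y > 35) = P(X ≤ 4).
  k=0: C(35,0)·0.067^0·0.933^35 = 0.088279
  k=1: C(35,1)·0.067^1·0.933^34 = 0.221880
  k=2: C(35,2)·0.067^2·0.933^33 = 0.270870
  k=3: C(35,3)·0.067^3·0.933^32 = 0.213967
  k=4: C(35,4)·0.067^4·0.933^31 = 0.122922
P(X ≤ 4) = 0.917918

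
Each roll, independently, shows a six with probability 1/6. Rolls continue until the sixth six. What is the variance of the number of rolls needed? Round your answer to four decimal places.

180.0000

Y = total rolls until the sixth success; negative binomial with r=6, p=0.166667.
Var(Y) = r(1−p)/p² = 6·0.833333 / 0.166667² = 180.000000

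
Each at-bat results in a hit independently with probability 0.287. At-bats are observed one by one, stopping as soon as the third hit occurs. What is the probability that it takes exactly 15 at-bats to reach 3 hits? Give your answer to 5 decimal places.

0.03713

Y = trial on which the third success occurs; negative binomial, r=3, p=0.287.
P(Y=15) = C(14,2) · p^3 · (1−p)^12
= 91 · 0.02364 · 0.017261 = 0.0371331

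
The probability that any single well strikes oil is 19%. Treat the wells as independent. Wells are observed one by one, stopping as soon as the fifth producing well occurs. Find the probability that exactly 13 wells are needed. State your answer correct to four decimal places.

Y = trial on which the fifth success occurs; negative binomial, r=5, p=0.19.
P(Y=13) = C(12,4) · p^5 · (1−p)^8
= 495 · 0.00024761 · 0.1853 = 0.022712

0.0227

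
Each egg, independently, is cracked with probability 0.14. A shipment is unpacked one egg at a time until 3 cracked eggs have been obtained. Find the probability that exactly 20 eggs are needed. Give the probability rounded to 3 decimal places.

0.036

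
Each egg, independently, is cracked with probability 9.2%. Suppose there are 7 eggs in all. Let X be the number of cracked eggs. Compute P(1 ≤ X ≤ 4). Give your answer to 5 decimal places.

X ~ Binomial(7, 0.092); P(1 ≤ X ≤ 4) = Σ C(7,k) p^k (1−p)^(7−k) over k:
  k=1: C(7,1)·0.092^1·0.908^6 = 0.3609117
  k=2: C(7,2)·0.092^2·0.908^5 = 0.1097044
  k=3: C(7,3)·0.092^3·0.908^4 = 0.0185257
  k=4: C(7,4)·0.092^4·0.908^3 = 0.0018771
Total = 0.4910189

0.49102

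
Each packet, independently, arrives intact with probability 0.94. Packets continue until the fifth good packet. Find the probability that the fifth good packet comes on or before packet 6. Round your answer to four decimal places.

0.9541

Finishing within 6 packets ⇔ at least 5 successes in the first 6. With X ~ Binomial(6, 0.94), P(Y ≤ 6) = 1 − P(X ≤ 4).
  k=0: C(6,0)·0.94^0·0.06^6 = 0.000000
  k=1: C(6,1)·0.94^1·0.06^5 = 0.000004
  k=2: C(6,2)·0.94^2·0.06^4 = 0.000172
  k=3: C(6,3)·0.94^3·0.06^3 = 0.003588
  k=4: C(6,4)·0.94^4·0.06^2 = 0.042160
1 − 0.045925 = 0.954075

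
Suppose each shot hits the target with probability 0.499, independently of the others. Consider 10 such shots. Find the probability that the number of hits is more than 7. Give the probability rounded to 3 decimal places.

0.054

X ~ Binomial(10, 0.499); P(X ≥ 8) = Σ C(10,k) p^k (1−p)^(10−k) over k:
  k=8: C(10,8)·0.499^8·0.501^2 = 0.04342
  k=9: C(10,9)·0.499^9·0.501^1 = 0.00961
  k=10: C(10,10)·0.499^10·0.501^0 = 0.00096
Total = 0.05399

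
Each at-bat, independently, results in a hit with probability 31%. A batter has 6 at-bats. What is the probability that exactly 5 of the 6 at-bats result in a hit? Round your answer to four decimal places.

X ~ Binomial(n=6, p=0.31).
P(X=5) = C(6,5) · p^5 · (1−p)^1
= 6 · 0.0028629 · 0.69 = 0.011852

0.0119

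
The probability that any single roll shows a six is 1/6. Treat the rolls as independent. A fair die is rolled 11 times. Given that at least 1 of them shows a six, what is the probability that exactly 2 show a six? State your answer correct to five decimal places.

0.34214

X ~ Binomial(11, 0.166667). Want P(X=2 | X≥1) = P(X=2) / P(X≥1).
P(X=2) = C(11,2)·0.166667^2·0.833333^9 = 0.2960936
P(X≥1) = 1 − 0.1345880 = 0.8654120
Ratio = 0.2960936 / 0.8654120 = 0.3421417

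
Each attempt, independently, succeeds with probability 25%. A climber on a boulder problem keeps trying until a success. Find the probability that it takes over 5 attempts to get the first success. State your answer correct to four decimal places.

Y = number of attempts to the first success; geometric, p = 0.25.
P(Y > 5) = P(first 5 all fail) = (1−p)^5 = 0.237305

0.2373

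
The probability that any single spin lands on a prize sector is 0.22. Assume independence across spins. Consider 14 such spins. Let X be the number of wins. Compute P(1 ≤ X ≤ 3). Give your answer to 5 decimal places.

X ~ Binomial(14, 0.22); P(1 ≤ X ≤ 3) = Σ C(14,k) p^k (1−p)^(14−k) over k:
  k=1: C(14,1)·0.22^1·0.78^13 = 0.1218374
  k=2: C(14,2)·0.22^2·0.78^12 = 0.2233685
  k=3: C(14,3)·0.22^3·0.78^11 = 0.2520055
Total = 0.5972114

0.59721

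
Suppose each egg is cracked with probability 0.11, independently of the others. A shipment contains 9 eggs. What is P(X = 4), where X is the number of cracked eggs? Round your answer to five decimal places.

X ~ Binomial(n=9, p=0.11).
P(X=4) = C(9,4) · p^4 · (1−p)^5
= 126 · 0.00014641 · 0.55841 = 0.0103013

0.01030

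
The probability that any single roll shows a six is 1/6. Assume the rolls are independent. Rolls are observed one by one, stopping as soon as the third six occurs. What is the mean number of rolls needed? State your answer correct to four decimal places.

18.0000

Y = total rolls until the third success; negative binomial with r=3, p=0.166667.
E[Y] = r / p = 3 / 0.166667 = 18.000000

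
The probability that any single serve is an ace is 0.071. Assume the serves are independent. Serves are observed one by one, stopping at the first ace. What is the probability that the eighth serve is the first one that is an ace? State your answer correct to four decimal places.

Geometric (trials to first success), p = 0.071.
P(Y = 8) = (1−p)^7 · p = 0.59719 · 0.071 = 0.042400

0.0424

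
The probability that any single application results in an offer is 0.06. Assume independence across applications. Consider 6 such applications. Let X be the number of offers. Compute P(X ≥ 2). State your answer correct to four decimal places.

0.0459

X ~ Binomial(6, 0.06); P(X ≥ 2) = Σ C(6,k) p^k (1−p)^(6−k) over k:
  k=2: C(6,2)·0.06^2·0.94^4 = 0.042160
  k=3: C(6,3)·0.06^3·0.94^3 = 0.003588
  k=4: C(6,4)·0.06^4·0.94^2 = 0.000172
  k=5: C(6,5)·0.06^5·0.94^1 = 0.000004
  k=6: C(6,6)·0.06^6·0.94^0 = 0.000000
Total = 0.045925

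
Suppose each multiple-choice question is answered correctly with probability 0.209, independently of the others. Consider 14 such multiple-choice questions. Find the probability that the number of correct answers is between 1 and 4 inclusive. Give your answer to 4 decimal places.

X ~ Binomial(14, 0.209); P(1 ≤ X ≤ 4) = Σ C(14,k) p^k (1−p)^(14−k) over k:
  k=1: C(14,1)·0.209^1·0.791^13 = 0.138857
  k=2: C(14,2)·0.209^2·0.791^12 = 0.238480
  k=3: C(14,3)·0.209^3·0.791^11 = 0.252047
  k=4: C(14,4)·0.209^4·0.791^10 = 0.183140
Total = 0.812525

0.8125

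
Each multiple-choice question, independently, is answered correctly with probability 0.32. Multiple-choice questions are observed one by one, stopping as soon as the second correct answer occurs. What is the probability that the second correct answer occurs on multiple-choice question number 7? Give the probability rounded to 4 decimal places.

0.0893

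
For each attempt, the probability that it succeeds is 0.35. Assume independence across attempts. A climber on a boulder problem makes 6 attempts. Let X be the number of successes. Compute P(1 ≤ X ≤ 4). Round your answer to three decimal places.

X ~ Binomial(6, 0.35); P(1 ≤ X ≤ 4) = Σ C(6,k) p^k (1−p)^(6−k) over k:
  k=1: C(6,1)·0.35^1·0.65^5 = 0.24366
  k=2: C(6,2)·0.35^2·0.65^4 = 0.32801
  k=3: C(6,3)·0.35^3·0.65^3 = 0.23549
  k=4: C(6,4)·0.35^4·0.65^2 = 0.09510
Total = 0.90226

0.902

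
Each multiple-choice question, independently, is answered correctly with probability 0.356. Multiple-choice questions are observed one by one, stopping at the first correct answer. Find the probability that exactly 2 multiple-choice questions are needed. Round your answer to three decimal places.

0.229

Geometric (trials to first success), p = 0.356.
P(Y = 2) = (1−p)^1 · p = 0.644 · 0.356 = 0.22926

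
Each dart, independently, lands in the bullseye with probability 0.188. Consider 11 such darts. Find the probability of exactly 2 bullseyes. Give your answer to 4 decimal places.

0.2983

X ~ Binomial(n=11, p=0.188).
P(X=2) = C(11,2) · p^2 · (1−p)^9
= 55 · 0.035344 · 0.15346 = 0.298320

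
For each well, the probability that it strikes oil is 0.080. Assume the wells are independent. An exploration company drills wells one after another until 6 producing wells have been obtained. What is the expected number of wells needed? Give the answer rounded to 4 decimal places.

Y = total wells until the sixth success; negative binomial with r=6, p=0.08.
E[Y] = r / p = 6 / 0.08 = 75.000000

75.0000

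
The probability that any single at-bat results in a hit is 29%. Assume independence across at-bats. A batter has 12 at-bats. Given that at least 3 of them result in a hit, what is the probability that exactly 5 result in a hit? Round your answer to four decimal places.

X ~ Binomial(12, 0.29). Want P(X=5 | X≥3) = P(X=5) / P(X≥3).
P(X=5) = C(12,5)·0.29^5·0.71^7 = 0.147749
P(X≥3) = 1 − 0.016410 − 0.080431 − 0.180686 = 0.722474
Ratio = 0.147749 / 0.722474 = 0.204504

0.2045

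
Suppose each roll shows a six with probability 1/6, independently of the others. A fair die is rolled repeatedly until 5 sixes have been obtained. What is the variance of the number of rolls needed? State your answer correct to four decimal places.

Y = total rolls until the fifth success; negative binomial with r=5, p=0.166667.
Var(Y) = r(1−p)/p² = 5·0.833333 / 0.166667² = 150.000000

150.0000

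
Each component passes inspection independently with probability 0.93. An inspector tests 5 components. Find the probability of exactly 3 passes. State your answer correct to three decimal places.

0.039

X ~ Binomial(n=5, p=0.93).
P(X=3) = C(5,3) · p^3 · (1−p)^2
= 10 · 0.80436 · 0.0049 = 0.03941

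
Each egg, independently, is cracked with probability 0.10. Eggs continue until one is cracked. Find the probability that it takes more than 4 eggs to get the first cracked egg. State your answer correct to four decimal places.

Y = number of eggs to the first success; geometric, p = 0.10.
P(Y > 4) = P(first 4 all fail) = (1−p)^4 = 0.656100

0.6561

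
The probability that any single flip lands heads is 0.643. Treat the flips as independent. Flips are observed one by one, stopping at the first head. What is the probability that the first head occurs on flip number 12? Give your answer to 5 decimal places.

0.00001

Geometric (trials to first success), p = 0.643.
P(Y = 12) = (1−p)^11 · p = 1.2005e-05 · 0.643 = 0.0000077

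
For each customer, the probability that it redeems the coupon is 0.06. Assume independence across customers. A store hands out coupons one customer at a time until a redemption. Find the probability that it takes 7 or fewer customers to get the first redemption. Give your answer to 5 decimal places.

Y = number of customers to the first success; geometric, p = 0.06.
P(Y ≤ 7) = 1 − (1−p)^7 = 1 − 0.6484776 = 0.3515224

0.35152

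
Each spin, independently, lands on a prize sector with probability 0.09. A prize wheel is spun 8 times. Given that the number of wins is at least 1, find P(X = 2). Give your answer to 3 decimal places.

0.243

X ~ Binomial(8, 0.09). Want P(X=2 | X≥1) = P(X=2) / P(X≥1).
P(X=2) = C(8,2)·0.09^2·0.91^6 = 0.12879
P(X≥1) = 1 − 0.47025 = 0.52975
Ratio = 0.12879 / 0.52975 = 0.24312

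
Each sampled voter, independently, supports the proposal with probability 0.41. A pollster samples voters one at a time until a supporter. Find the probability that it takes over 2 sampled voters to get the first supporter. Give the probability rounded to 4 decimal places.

Y = number of sampled voters to the first success; geometric, p = 0.41.
P(Y > 2) = P(first 2 all fail) = (1−p)^2 = 0.348100

0.3481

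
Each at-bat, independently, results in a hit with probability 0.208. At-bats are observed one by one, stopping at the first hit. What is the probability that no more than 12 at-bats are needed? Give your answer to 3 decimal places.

Y = number of at-bats to the first success; geometric, p = 0.208.
P(Y ≤ 12) = 1 − (1−p)^12 = 1 − 0.06091 = 0.93909

0.939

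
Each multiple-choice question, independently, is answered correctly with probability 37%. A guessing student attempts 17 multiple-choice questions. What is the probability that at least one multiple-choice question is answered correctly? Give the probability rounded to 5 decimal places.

P(at least one) = 1 − P(none) = 1 − (1 − 0.37)^17
= 1 − 0.0003880 = 0.9996120

0.99961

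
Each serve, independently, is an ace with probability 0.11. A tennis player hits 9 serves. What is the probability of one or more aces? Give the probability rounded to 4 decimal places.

P(at least one) = 1 − P(none) = 1 − (1 − 0.11)^9
= 1 − 0.350356 = 0.649644

0.6496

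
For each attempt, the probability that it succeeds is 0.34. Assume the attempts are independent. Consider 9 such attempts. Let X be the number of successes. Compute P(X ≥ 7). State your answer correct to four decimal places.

0.0094

X ~ Binomial(9, 0.34); P(X ≥ 7) = Σ C(9,k) p^k (1−p)^(9−k) over k:
  k=7: C(9,7)·0.34^7·0.66^2 = 0.008237
  k=8: C(9,8)·0.34^8·0.66^1 = 0.001061
  k=9: C(9,9)·0.34^9·0.66^0 = 0.000061
Total = 0.009358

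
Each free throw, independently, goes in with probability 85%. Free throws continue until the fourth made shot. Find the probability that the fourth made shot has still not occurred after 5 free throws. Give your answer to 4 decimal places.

0.1648

Needing more than 5 free throws ⇔ fewer than 4 successes in the first 5. With X ~ Binomial(5, 0.85), P(Y > 5) = P(X ≤ 3).
  k=0: C(5,0)·0.85^0·0.15^5 = 0.000076
  k=1: C(5,1)·0.85^1·0.15^4 = 0.002152
  k=2: C(5,2)·0.85^2·0.15^3 = 0.024384
  k=3: C(5,3)·0.85^3·0.15^2 = 0.138178
P(X ≤ 3) = 0.164790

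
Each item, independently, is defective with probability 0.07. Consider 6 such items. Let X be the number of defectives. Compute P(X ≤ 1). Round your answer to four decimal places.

0.9392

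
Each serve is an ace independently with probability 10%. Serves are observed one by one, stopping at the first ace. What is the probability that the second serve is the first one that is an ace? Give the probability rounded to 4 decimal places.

Geometric (trials to first success), p = 0.10.
P(Y = 2) = (1−p)^1 · p = 0.9 · 0.10 = 0.090000

0.0900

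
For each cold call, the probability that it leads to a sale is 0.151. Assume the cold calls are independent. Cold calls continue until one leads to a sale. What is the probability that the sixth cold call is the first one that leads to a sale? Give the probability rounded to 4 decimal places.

Geometric (trials to first success), p = 0.151.
P(Y = 6) = (1−p)^5 · p = 0.4411 · 0.151 = 0.066606

0.0666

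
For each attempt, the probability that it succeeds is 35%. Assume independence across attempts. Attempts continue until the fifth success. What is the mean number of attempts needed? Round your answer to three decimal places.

Y = total attempts until the fifth success; negative binomial with r=5, p=0.35.
E[Y] = r / p = 5 / 0.35 = 14.28571

14.286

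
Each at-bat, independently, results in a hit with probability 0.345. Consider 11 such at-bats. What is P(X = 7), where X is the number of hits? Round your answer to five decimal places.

X ~ Binomial(n=11, p=0.345).
P(X=7) = C(11,7) · p^7 · (1−p)^4
= 330 · 0.00058175 · 0.18406 = 0.0353356

0.03534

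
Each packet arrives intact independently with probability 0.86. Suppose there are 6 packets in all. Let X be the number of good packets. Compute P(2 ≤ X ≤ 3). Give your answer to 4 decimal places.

0.0392

X ~ Binomial(6, 0.86); P(2 ≤ X ≤ 3) = Σ C(6,k) p^k (1−p)^(6−k) over k:
  k=2: C(6,2)·0.86^2·0.14^4 = 0.004262
  k=3: C(6,3)·0.86^3·0.14^3 = 0.034907
Total = 0.039169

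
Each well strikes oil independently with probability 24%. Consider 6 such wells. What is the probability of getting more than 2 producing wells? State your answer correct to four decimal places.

0.1539

X ~ Binomial(6, 0.24); P(X ≥ 3) = Σ C(6,k) p^k (1−p)^(6−k) over k:
  k=3: C(6,3)·0.24^3·0.76^3 = 0.121368
  k=4: C(6,4)·0.24^4·0.76^2 = 0.028745
  k=5: C(6,5)·0.24^5·0.76^1 = 0.003631
  k=6: C(6,6)·0.24^6·0.76^0 = 0.000191
Total = 0.153935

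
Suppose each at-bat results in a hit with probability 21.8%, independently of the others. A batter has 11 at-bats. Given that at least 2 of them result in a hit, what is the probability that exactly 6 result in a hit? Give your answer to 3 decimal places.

0.020

X ~ Binomial(11, 0.218). Want P(X=6 | X≥2) = P(X=6) / P(X≥2).
P(X=6) = C(11,6)·0.218^6·0.782^5 = 0.01450
P(X≥2) = 1 − 0.06688 − 0.20508 = 0.72805
Ratio = 0.01450 / 0.72805 = 0.01992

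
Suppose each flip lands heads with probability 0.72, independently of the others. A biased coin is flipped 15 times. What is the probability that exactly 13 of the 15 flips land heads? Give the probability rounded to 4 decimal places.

0.1150

X ~ Binomial(n=15, p=0.72).
P(X=13) = C(15,13) · p^13 · (1−p)^2
= 105 · 0.013974 · 0.0784 = 0.115034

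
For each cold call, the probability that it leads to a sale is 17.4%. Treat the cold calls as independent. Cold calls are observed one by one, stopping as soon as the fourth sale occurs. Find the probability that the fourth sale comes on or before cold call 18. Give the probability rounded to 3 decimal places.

0.385

Finishing within 18 cold calls ⇔ at least 4 successes in the first 18. With X ~ Binomial(18, 0.174), P(Y ≤ 18) = 1 − P(X ≤ 3).
  k=0: C(18,0)·0.174^0·0.826^18 = 0.03204
  k=1: C(18,1)·0.174^1·0.826^17 = 0.12147
  k=2: C(18,2)·0.174^2·0.826^16 = 0.21751
  k=3: C(18,3)·0.174^3·0.826^15 = 0.24436
1 − 0.61538 = 0.38462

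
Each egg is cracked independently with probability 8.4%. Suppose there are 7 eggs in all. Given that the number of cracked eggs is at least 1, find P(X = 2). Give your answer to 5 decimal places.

0.20822

X ~ Binomial(7, 0.084). Want P(X=2 | X≥1) = P(X=2) / P(X≥1).
P(X=2) = C(7,2)·0.084^2·0.916^5 = 0.0955554
P(X≥1) = 1 − 0.5410885 = 0.4589115
Ratio = 0.0955554 / 0.4589115 = 0.2082219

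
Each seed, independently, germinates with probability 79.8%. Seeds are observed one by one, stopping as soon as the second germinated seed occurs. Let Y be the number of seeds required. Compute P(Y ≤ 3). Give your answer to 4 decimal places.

Finishing within 3 seeds ⇔ at least 2 successes in the first 3. With X ~ Binomial(3, 0.798), P(Y ≤ 3) = 1 − P(X ≤ 1).
  k=0: C(3,0)·0.798^0·0.202^3 = 0.008242
  k=1: C(3,1)·0.798^1·0.202^2 = 0.097685
1 − 0.105927 = 0.894073

0.8941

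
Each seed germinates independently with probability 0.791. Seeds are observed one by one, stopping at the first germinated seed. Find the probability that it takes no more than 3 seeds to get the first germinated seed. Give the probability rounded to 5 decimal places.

0.99087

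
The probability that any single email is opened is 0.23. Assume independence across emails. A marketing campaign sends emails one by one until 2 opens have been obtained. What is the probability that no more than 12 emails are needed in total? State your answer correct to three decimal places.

0.801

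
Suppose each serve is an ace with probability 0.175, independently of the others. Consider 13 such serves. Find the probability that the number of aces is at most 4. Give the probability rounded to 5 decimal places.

0.93864

X ~ Binomial(13, 0.175); P(X ≤ 4) = Σ C(13,k) p^k (1−p)^(13−k) over k:
  k=0: C(13,0)·0.175^0·0.825^13 = 0.0820165
  k=1: C(13,1)·0.175^1·0.825^12 = 0.2261668
  k=2: C(13,2)·0.175^2·0.825^11 = 0.2878486
  k=3: C(13,3)·0.175^3·0.825^10 = 0.2238823
  k=4: C(13,4)·0.175^4·0.825^9 = 0.1187254
Total = 0.9386396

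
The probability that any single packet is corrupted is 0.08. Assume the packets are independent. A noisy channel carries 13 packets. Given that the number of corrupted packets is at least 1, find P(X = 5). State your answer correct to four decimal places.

0.0033

X ~ Binomial(13, 0.08). Want P(X=5 | X≥1) = P(X=5) / P(X≥1).
P(X=5) = C(13,5)·0.08^5·0.92^8 = 0.002164
P(X≥1) = 1 − 0.338253 = 0.661747
Ratio = 0.002164 / 0.661747 = 0.003271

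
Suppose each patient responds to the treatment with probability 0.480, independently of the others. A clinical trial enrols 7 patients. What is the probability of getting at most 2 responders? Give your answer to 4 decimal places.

X ~ Binomial(7, 0.48); P(X ≤ 2) = Σ C(7,k) p^k (1−p)^(7−k) over k:
  k=0: C(7,0)·0.48^0·0.52^7 = 0.010281
  k=1: C(7,1)·0.48^1·0.52^6 = 0.066429
  k=2: C(7,2)·0.48^2·0.52^5 = 0.183958
Total = 0.260668

0.2607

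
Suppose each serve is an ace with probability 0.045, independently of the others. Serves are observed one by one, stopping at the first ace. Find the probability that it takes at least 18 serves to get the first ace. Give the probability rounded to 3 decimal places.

0.457

Y = number of serves to the first success; geometric, p = 0.045.
P(Y > 17) = P(first 17 all fail) = (1−p)^17 = 0.45715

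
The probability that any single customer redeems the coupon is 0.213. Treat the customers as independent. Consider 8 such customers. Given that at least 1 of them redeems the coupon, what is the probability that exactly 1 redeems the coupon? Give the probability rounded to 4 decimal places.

0.3736

X ~ Binomial(8, 0.213). Want P(X=1 | X≥1) = P(X=1) / P(X≥1).
P(X=1) = C(8,1)·0.213^1·0.787^7 = 0.318634
P(X≥1) = 1 − 0.147163 = 0.852837
Ratio = 0.318634 / 0.852837 = 0.373617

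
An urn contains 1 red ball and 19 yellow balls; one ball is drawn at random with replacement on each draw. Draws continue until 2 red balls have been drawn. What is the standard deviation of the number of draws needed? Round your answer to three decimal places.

27.568

Y = total draws until the second success; negative binomial with r=2, p=0.05.
SD(Y) = √[r(1−p)/p²] = √(760.00000) = 27.56810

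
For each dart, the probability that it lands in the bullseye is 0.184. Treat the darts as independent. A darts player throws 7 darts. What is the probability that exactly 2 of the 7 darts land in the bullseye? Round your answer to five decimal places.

X ~ Binomial(n=7, p=0.184).
P(X=2) = C(7,2) · p^2 · (1−p)^5
= 21 · 0.033856 · 0.36179 = 0.2572206

0.25722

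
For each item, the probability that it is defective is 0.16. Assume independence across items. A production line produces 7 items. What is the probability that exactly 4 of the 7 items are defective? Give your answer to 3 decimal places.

0.014

X ~ Binomial(n=7, p=0.16).
P(X=4) = C(7,4) · p^4 · (1−p)^3
= 35 · 0.00065536 · 0.5927 = 0.01360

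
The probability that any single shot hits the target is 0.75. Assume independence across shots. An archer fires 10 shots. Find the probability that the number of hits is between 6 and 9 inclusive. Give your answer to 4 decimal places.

0.8656

X ~ Binomial(10, 0.75); P(6 ≤ X ≤ 9) = Σ C(10,k) p^k (1−p)^(10−k) over k:
  k=6: C(10,6)·0.75^6·0.25^4 = 0.145998
  k=7: C(10,7)·0.75^7·0.25^3 = 0.250282
  k=8: C(10,8)·0.75^8·0.25^2 = 0.281568
  k=9: C(10,9)·0.75^9·0.25^1 = 0.187712
Total = 0.865560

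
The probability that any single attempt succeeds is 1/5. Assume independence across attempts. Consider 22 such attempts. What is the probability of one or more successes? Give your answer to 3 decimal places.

0.993

P(at least one) = 1 − P(none) = 1 − (1 − 0.20)^22
= 1 − 0.00738 = 0.99262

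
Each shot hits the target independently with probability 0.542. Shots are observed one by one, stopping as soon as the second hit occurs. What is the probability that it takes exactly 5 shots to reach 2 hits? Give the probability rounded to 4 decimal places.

Y = trial on which the second success occurs; negative binomial, r=2, p=0.542.
P(Y=5) = C(4,1) · p^2 · (1−p)^3
= 4 · 0.29376 · 0.096072 = 0.112890

0.1129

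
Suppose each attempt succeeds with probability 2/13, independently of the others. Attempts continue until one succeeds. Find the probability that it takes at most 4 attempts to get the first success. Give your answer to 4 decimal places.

0.4874

Y = number of attempts to the first success; geometric, p = 0.153846.
P(Y ≤ 4) = 1 − (1−p)^4 = 1 − 0.512622 = 0.487378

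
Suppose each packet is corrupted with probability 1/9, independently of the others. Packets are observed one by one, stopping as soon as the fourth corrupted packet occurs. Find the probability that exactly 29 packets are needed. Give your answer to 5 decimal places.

Y = trial on which the fourth success occurs; negative binomial, r=4, p=0.111111.
P(Y=29) = C(28,3) · p^4 · (1−p)^25
= 3276 · 0.00015242 · 0.052624 = 0.0262761

0.02628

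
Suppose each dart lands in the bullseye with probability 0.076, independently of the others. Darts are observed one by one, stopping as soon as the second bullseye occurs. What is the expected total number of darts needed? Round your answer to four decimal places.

26.3158

Y = total darts until the second success; negative binomial with r=2, p=0.076.
E[Y] = r / p = 2 / 0.076 = 26.315789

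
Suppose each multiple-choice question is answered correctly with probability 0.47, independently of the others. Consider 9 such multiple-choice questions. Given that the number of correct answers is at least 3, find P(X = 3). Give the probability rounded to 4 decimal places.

0.2204

X ~ Binomial(9, 0.47). Want P(X=3 | X≥3) = P(X=3) / P(X≥3).
P(X=3) = C(9,3)·0.47^3·0.53^6 = 0.193298
P(X≥3) = 1 − 0.003300 − 0.026336 − 0.093418 = 0.876947
Ratio = 0.193298 / 0.876947 = 0.220422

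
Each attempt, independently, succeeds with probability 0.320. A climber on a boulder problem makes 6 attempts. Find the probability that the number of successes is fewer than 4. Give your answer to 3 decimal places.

0.913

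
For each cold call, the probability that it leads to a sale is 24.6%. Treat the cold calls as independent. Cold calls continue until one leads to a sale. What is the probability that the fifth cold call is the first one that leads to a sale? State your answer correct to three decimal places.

Geometric (trials to first success), p = 0.246.
P(Y = 5) = (1−p)^4 · p = 0.32321 · 0.246 = 0.07951

0.080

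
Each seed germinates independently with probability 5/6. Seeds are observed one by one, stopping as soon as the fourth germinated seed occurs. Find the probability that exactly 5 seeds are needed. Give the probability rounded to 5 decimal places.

0.32150

Y = trial on which the fourth success occurs; negative binomial, r=4, p=0.833333.
P(Y=5) = C(4,3) · p^4 · (1−p)^1
= 4 · 0.48225 · 0.16667 = 0.3215021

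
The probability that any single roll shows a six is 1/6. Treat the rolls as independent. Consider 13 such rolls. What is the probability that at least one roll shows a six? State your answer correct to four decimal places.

P(at least one) = 1 − P(none) = 1 − (1 − 0.166667)^13
= 1 − 0.093464 = 0.906536

0.9065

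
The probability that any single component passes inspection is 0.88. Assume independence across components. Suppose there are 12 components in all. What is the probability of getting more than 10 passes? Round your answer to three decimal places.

X ~ Binomial(12, 0.88); P(X ≥ 11) = Σ C(12,k) p^k (1−p)^(12−k) over k:
  k=11: C(12,11)·0.88^11·0.12^1 = 0.35292
  k=12: C(12,12)·0.88^12·0.12^0 = 0.21567
Total = 0.56859

0.569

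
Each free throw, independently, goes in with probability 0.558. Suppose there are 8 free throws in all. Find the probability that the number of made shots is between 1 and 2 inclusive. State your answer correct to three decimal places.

0.080

X ~ Binomial(8, 0.558); P(1 ≤ X ≤ 2) = Σ C(8,k) p^k (1−p)^(8−k) over k:
  k=1: C(8,1)·0.558^1·0.442^7 = 0.01471
  k=2: C(8,2)·0.558^2·0.442^6 = 0.06501
Total = 0.07972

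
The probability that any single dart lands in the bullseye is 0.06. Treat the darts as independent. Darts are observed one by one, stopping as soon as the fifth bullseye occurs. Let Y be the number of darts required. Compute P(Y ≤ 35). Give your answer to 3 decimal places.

Finishing within 35 darts ⇔ at least 5 successes in the first 35. With X ~ Binomial(35, 0.06), P(Y ≤ 35) = 1 − P(X ≤ 4).
  k=0: C(35,0)·0.06^0·0.94^35 = 0.11468
  k=1: C(35,1)·0.06^1·0.94^34 = 0.25619
  k=2: C(35,2)·0.06^2·0.94^33 = 0.27800
  k=3: C(35,3)·0.06^3·0.94^32 = 0.19519
  k=4: C(35,4)·0.06^4·0.94^31 = 0.09967
1 − 0.94372 = 0.05628

0.056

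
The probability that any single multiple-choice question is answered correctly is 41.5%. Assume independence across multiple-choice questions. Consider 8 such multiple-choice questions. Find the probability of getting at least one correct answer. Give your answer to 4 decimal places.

0.9863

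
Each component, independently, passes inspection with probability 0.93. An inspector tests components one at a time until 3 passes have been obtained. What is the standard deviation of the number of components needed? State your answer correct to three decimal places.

0.493

Y = total components until the third success; negative binomial with r=3, p=0.93.
SD(Y) = √[r(1−p)/p²] = √(0.24280) = 0.49275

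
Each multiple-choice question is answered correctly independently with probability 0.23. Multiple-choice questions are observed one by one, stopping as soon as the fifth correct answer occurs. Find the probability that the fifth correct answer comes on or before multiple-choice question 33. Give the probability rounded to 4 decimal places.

Finishing within 33 multiple-choice questions ⇔ at least 5 successes in the first 33. With X ~ Binomial(33, 0.23), P(Y ≤ 33) = 1 − P(X ≤ 4).
  k=0: C(33,0)·0.23^0·0.77^33 = 0.000180
  k=1: C(33,1)·0.23^1·0.77^32 = 0.001770
  k=2: C(33,2)·0.23^2·0.77^31 = 0.008459
  k=3: C(33,3)·0.23^3·0.77^30 = 0.026108
  k=4: C(33,4)·0.23^4·0.77^29 = 0.058490
1 − 0.095006 = 0.904994

0.9050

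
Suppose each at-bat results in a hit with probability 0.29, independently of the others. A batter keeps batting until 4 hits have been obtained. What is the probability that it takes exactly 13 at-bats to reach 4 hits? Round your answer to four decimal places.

0.0713

Y = trial on which the fourth success occurs; negative binomial, r=4, p=0.29.
P(Y=13) = C(12,3) · p^4 · (1−p)^9
= 220 · 0.0070728 · 0.045849 = 0.071341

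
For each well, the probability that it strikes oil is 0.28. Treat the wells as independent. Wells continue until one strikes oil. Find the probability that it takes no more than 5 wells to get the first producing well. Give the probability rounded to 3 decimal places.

Y = number of wells to the first success; geometric, p = 0.28.
P(Y ≤ 5) = 1 − (1−p)^5 = 1 − 0.19349 = 0.80651

0.807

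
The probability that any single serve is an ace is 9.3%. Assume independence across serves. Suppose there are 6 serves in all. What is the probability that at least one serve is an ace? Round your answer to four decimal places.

0.4433

P(at least one) = 1 − P(none) = 1 − (1 − 0.093)^6
= 1 − 0.556729 = 0.443271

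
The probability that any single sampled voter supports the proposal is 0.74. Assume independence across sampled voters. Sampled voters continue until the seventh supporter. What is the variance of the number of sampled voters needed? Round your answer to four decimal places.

3.3236

Y = total sampled voters until the seventh success; negative binomial with r=7, p=0.74.
Var(Y) = r(1−p)/p² = 7·0.26 / 0.74² = 3.323594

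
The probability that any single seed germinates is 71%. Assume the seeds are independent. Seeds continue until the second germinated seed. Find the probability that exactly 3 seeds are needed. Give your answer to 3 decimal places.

0.292

Y = trial on which the second success occurs; negative binomial, r=2, p=0.71.
P(Y=3) = C(2,1) · p^2 · (1−p)^1
= 2 · 0.5041 · 0.29 = 0.29238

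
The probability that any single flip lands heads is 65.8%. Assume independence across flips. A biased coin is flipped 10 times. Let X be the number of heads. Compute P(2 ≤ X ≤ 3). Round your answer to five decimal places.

0.02236

X ~ Binomial(10, 0.658); P(2 ≤ X ≤ 3) = Σ C(10,k) p^k (1−p)^(10−k) over k:
  k=2: C(10,2)·0.658^2·0.342^8 = 0.0036465
  k=3: C(10,3)·0.658^3·0.342^7 = 0.0187086
Total = 0.0223551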